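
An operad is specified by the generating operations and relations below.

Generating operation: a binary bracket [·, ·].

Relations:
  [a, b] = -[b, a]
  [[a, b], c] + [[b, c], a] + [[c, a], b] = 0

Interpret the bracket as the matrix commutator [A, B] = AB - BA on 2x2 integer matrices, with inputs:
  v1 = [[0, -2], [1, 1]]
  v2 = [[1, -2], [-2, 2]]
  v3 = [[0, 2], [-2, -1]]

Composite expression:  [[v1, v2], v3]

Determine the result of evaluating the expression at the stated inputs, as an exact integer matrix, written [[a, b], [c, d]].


[[6, 24], [21, -6]]

[v1, v2] = [[6, 0], [-3, -6]]
[[v1, v2], v3] = [[6, 24], [21, -6]]


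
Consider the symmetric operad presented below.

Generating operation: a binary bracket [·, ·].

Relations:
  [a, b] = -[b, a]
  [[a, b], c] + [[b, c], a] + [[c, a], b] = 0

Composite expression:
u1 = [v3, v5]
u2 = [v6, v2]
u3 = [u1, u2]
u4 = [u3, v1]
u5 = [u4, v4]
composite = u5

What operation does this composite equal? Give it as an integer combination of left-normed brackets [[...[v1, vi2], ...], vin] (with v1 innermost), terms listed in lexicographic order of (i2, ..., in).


-[[[[[v1, v2], v6], v3], v5], v4] + [[[[[v1, v2], v6], v5], v3], v4] + [[[[[v1, v3], v5], v2], v6], v4] - [[[[[v1, v3], v5], v6], v2], v4] - [[[[[v1, v5], v3], v2], v6], v4] + [[[[[v1, v5], v3], v6], v2], v4] + [[[[[v1, v6], v2], v3], v5], v4] - [[[[[v1, v6], v2], v5], v3], v4]

Expand each bracket as ab - ba; the v1-initial words give the coefficients.
Composite bracket: [[[[v3, v5], [v6, v2]], v1], v4]
The bracket unfolds into 32 signed words via [a, b] = ab - ba (2^5 = 32).
Collect the words opening with v1:
  the word v1v2v6v3v5v4 carries sign -1 and contributes -[[[[[v1, v2], v6], v3], v5], v4]
  the word v1v2v6v5v3v4 carries sign +1 and contributes +[[[[[v1, v2], v6], v5], v3], v4]
  the word v1v3v5v2v6v4 carries sign +1 and contributes +[[[[[v1, v3], v5], v2], v6], v4]
  the word v1v3v5v6v2v4 carries sign -1 and contributes -[[[[[v1, v3], v5], v6], v2], v4]
  the word v1v5v3v2v6v4 carries sign -1 and contributes -[[[[[v1, v5], v3], v2], v6], v4]
  the word v1v5v3v6v2v4 carries sign +1 and contributes +[[[[[v1, v5], v3], v6], v2], v4]
  the word v1v6v2v3v5v4 carries sign +1 and contributes +[[[[[v1, v6], v2], v3], v5], v4]
  the word v1v6v2v5v3v4 carries sign -1 and contributes -[[[[[v1, v6], v2], v5], v3], v4]


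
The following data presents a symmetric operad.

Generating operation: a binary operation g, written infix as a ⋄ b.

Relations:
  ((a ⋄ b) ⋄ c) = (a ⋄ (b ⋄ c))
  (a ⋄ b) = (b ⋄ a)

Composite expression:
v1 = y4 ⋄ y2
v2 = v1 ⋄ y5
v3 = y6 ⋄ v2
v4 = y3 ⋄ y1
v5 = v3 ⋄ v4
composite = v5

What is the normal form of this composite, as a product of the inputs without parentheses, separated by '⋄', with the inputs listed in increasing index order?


y1 ⋄ y2 ⋄ y3 ⋄ y4 ⋄ y5 ⋄ y6

Reordering under g is free, so list the y-inputs canonically.
(y4 ⋄ y2) flattens to y4 ⋄ y2
((y4 ⋄ y2) ⋄ y5) flattens to y4 ⋄ y2 ⋄ y5
(y6 ⋄ ((y4 ⋄ y2) ⋄ y5)) flattens to y6 ⋄ y4 ⋄ y2 ⋄ y5
(y3 ⋄ y1) flattens to y3 ⋄ y1
((y6 ⋄ ((y4 ⋄ y2) ⋄ y5)) ⋄ (y3 ⋄ y1)) flattens to y6 ⋄ y4 ⋄ y2 ⋄ y5 ⋄ y3 ⋄ y1
reordering the factors by index: y1 ⋄ y2 ⋄ y3 ⋄ y4 ⋄ y5 ⋄ y6


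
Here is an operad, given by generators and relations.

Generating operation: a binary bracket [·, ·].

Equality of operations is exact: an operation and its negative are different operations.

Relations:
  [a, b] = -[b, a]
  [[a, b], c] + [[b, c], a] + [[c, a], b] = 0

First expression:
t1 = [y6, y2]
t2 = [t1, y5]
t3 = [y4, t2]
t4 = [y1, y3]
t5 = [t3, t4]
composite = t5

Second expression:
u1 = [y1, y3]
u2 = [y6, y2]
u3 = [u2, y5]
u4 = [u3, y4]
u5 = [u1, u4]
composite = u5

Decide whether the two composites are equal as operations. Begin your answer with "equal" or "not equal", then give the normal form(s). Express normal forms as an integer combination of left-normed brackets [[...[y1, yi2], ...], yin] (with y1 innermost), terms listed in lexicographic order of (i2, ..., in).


equal: each reduces to -[[[[[y1, y3], y2], y6], y5], y4] + [[[[[y1, y3], y4], y2], y6], y5] - [[[[[y1, y3], y4], y5], y2], y6] + [[[[[y1, y3], y4], y5], y6], y2] - [[[[[y1, y3], y4], y6], y2], y5] + [[[[[y1, y3], y5], y2], y6], y4] - [[[[[y1, y3], y5], y6], y2], y4] + [[[[[y1, y3], y6], y2], y5], y4]

The first expression reduces to -[[[[[y1, y3], y2], y6], y5], y4] + [[[[[y1, y3], y4], y2], y6], y5] - [[[[[y1, y3], y4], y5], y2], y6] + [[[[[y1, y3], y4], y5], y6], y2] - [[[[[y1, y3], y4], y6], y2], y5] + [[[[[y1, y3], y5], y2], y6], y4] - [[[[[y1, y3], y5], y6], y2], y4] + [[[[[y1, y3], y6], y2], y5], y4]
The second expression reduces to -[[[[[y1, y3], y2], y6], y5], y4] + [[[[[y1, y3], y4], y2], y6], y5] - [[[[[y1, y3], y4], y5], y2], y6] + [[[[[y1, y3], y4], y5], y6], y2] - [[[[[y1, y3], y4], y6], y2], y5] + [[[[[y1, y3], y5], y2], y6], y4] - [[[[[y1, y3], y5], y6], y2], y4] + [[[[[y1, y3], y6], y2], y5], y4]
The forms coincide; equal.


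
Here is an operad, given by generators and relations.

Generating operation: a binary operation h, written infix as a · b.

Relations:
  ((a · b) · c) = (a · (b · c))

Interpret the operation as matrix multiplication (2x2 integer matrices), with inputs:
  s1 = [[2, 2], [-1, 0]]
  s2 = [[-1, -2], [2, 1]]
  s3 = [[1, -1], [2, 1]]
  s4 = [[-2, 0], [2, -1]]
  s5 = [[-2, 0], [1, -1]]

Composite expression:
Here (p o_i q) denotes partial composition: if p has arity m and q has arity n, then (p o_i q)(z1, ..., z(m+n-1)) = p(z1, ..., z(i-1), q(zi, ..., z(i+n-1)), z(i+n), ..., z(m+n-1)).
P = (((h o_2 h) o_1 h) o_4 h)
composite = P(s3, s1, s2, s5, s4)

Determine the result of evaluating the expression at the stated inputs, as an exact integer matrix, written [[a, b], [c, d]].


(s3 · s1) = [[3, 2], [3, 4]]
(s5 · s4) = [[4, 0], [-4, 1]]
(s2 · (s5 · s4)) = [[4, -2], [4, 1]]
((s3 · s1) · (s2 · (s5 · s4))) = [[20, -4], [28, -2]]

[[20, -4], [28, -2]]


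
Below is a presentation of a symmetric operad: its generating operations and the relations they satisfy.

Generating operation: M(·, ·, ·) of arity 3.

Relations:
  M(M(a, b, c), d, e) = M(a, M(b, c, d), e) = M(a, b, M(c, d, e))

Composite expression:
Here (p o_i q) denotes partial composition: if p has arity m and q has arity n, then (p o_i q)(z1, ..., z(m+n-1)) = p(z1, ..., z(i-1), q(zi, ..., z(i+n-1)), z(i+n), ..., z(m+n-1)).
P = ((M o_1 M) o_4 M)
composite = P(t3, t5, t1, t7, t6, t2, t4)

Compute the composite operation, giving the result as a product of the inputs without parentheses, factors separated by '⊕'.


t3 ⊕ t5 ⊕ t1 ⊕ t7 ⊕ t6 ⊕ t2 ⊕ t4

Every regrouping of M is equal, so read the t-inputs in written order.
M(t3, t5, t1) collapses to t3 ⊕ t5 ⊕ t1
M(t7, t6, t2) collapses to t7 ⊕ t6 ⊕ t2
M(M(t3, t5, t1), M(t7, t6, t2), t4) collapses to t3 ⊕ t5 ⊕ t1 ⊕ t7 ⊕ t6 ⊕ t2 ⊕ t4


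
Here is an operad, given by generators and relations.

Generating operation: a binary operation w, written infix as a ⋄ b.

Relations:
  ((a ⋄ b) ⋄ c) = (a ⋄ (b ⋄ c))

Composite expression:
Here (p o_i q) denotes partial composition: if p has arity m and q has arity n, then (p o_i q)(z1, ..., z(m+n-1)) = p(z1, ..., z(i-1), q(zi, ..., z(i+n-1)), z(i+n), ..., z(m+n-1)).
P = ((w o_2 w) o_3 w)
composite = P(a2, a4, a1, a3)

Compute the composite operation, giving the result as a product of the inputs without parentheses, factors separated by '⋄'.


a2 ⋄ a4 ⋄ a1 ⋄ a3


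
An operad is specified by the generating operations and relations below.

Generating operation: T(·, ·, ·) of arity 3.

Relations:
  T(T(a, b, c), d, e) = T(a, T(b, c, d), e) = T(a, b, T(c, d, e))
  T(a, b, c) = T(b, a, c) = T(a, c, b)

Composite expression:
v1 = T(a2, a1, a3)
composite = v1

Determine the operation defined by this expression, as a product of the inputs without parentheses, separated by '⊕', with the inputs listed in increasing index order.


a1 ⊕ a2 ⊕ a3

Reordering under T is free, so list the a-inputs canonically.
T(a2, a1, a3) reduces to a2 ⊕ a1 ⊕ a3
commutativity sorts the factors: a1 ⊕ a2 ⊕ a3


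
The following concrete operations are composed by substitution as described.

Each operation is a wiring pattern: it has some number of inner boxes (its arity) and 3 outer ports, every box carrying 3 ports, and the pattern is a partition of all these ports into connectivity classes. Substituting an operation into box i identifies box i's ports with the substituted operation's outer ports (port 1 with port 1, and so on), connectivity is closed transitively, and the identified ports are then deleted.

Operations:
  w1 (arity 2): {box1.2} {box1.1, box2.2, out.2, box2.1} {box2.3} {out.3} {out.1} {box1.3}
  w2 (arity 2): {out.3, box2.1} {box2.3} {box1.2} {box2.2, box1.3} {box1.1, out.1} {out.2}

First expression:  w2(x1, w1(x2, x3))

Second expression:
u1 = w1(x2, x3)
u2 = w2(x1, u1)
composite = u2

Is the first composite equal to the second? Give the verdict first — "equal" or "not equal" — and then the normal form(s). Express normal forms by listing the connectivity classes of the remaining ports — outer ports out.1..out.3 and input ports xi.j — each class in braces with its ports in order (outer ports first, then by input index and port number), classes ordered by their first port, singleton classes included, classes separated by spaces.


Normal form of the first expression: {out.1, x1.1} {out.2} {out.3} {x1.2} {x1.3, x2.1, x3.1, x3.2} {x2.2} {x2.3} {x3.3}
Normal form of the second expression: {out.1, x1.1} {out.2} {out.3} {x1.2} {x1.3, x2.1, x3.1, x3.2} {x2.2} {x2.3} {x3.3}
One common form — equal.

equal; the common form is {out.1, x1.1} {out.2} {out.3} {x1.2} {x1.3, x2.1, x3.1, x3.2} {x2.2} {x2.3} {x3.3}


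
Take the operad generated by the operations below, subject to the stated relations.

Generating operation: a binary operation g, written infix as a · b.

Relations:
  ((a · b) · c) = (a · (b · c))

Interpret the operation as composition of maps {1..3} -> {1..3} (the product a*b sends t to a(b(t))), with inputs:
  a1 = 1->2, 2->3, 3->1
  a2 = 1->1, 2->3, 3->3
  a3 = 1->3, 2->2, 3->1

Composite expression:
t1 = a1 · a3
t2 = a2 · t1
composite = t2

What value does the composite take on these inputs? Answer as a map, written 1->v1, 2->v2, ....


1->1, 2->3, 3->3

(a1 · a3) = 1->1, 2->3, 3->2
(a2 · (a1 · a3)) = 1->1, 2->3, 3->3


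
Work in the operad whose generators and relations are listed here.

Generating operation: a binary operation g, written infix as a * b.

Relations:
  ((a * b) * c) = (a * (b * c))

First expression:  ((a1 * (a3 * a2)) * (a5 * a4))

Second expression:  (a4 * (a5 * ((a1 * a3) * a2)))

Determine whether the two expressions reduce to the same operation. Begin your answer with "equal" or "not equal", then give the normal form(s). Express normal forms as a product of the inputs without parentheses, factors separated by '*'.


In normal form, the first expression is a1 * a3 * a2 * a5 * a4
In normal form, the second expression is a4 * a5 * a1 * a3 * a2
The normal forms differ: not equal.

not equal: they reduce to a1 * a3 * a2 * a5 * a4 and a4 * a5 * a1 * a3 * a2


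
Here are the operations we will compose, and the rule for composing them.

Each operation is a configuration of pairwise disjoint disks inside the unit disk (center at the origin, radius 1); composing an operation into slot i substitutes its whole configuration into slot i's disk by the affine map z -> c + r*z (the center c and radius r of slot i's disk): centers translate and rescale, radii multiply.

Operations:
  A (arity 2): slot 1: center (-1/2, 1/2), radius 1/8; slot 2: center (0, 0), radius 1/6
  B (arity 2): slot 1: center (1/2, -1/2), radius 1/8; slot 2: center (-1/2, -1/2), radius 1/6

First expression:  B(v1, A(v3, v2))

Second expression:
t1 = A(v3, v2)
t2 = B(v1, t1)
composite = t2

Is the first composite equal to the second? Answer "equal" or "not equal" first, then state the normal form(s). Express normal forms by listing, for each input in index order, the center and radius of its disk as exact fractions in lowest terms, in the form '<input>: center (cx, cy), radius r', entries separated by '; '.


The first expression reduces to v1: center (1/2, -1/2), radius 1/8; v2: center (-1/2, -1/2), radius 1/36; v3: center (-7/12, -5/12), radius 1/48
The second expression reduces to v1: center (1/2, -1/2), radius 1/8; v2: center (-1/2, -1/2), radius 1/36; v3: center (-7/12, -5/12), radius 1/48
The forms coincide; equal.

equal; the common form is v1: center (1/2, -1/2), radius 1/8; v2: center (-1/2, -1/2), radius 1/36; v3: center (-7/12, -5/12), radius 1/48


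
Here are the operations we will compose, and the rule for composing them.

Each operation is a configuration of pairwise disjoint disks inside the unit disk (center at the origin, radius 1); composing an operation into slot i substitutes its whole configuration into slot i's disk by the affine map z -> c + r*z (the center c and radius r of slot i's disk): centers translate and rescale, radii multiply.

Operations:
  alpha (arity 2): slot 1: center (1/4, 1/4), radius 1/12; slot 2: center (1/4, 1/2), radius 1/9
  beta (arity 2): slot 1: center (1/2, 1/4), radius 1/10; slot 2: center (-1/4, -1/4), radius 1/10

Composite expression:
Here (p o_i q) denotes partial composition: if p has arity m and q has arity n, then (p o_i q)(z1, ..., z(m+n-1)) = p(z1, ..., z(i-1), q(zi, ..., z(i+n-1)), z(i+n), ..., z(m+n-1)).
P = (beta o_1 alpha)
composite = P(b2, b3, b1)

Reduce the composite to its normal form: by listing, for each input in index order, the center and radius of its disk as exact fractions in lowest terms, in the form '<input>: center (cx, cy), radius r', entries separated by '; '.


b1: center (-1/4, -1/4), radius 1/10; b2: center (21/40, 11/40), radius 1/120; b3: center (21/40, 3/10), radius 1/90


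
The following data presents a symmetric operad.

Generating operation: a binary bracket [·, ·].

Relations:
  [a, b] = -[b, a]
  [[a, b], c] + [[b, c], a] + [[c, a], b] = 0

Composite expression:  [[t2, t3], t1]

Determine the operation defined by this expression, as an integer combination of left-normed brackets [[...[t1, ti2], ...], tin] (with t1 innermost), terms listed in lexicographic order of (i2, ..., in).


-[[t1, t2], t3] + [[t1, t3], t2]

Skip Jacobi rewriting: expand, keep t1-initial words, read off terms.
Composite bracket: [[t2, t3], t1]
Full expansion: 4 signed words from ab - ba (2^2 = 4).
The t1-initial words carry the normal form:
  t1t2t3 appears with sign -1, giving the term -[[t1, t2], t3]
  t1t3t2 appears with sign +1, giving the term +[[t1, t3], t2]


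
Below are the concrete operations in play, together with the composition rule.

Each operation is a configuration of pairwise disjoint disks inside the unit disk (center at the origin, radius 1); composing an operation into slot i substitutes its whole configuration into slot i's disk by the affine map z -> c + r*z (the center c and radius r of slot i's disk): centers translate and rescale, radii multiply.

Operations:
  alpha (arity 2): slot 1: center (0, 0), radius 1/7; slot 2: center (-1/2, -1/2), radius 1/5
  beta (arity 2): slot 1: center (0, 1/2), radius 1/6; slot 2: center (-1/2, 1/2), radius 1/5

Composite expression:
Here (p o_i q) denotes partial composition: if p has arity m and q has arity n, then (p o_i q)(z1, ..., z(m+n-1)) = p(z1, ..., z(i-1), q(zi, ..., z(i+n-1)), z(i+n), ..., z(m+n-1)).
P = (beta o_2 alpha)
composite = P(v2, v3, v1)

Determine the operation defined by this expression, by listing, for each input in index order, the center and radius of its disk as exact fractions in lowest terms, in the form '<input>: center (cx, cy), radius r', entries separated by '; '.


v1: center (-3/5, 2/5), radius 1/25; v2: center (0, 1/2), radius 1/6; v3: center (-1/2, 1/2), radius 1/35


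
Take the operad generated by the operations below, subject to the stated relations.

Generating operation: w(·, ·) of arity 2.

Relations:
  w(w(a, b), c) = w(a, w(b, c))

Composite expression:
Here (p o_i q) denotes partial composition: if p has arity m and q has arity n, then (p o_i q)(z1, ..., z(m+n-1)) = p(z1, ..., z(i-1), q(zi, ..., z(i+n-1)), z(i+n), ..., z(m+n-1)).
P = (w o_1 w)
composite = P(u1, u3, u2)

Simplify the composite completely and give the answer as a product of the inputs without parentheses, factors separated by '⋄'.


All parenthesizations of w agree; list the u-inputs left to right.
w(u1, u3) collapses to u1 ⋄ u3
w(w(u1, u3), u2) collapses to u1 ⋄ u3 ⋄ u2

u1 ⋄ u3 ⋄ u2


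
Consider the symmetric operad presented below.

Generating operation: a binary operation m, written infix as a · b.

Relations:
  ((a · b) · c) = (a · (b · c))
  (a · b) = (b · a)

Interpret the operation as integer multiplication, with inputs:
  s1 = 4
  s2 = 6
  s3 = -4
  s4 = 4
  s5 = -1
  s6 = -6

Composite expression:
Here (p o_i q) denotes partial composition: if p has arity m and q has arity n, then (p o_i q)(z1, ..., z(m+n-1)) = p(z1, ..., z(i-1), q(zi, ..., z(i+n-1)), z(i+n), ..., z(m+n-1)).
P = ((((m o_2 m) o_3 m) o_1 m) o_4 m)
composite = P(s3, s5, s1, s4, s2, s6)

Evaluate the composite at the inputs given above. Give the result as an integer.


(s3 · s5) = 4
(s4 · s2) = 24
((s4 · s2) · s6) = -144
(s1 · ((s4 · s2) · s6)) = -576
((s3 · s5) · (s1 · ((s4 · s2) · s6))) = -2304

-2304


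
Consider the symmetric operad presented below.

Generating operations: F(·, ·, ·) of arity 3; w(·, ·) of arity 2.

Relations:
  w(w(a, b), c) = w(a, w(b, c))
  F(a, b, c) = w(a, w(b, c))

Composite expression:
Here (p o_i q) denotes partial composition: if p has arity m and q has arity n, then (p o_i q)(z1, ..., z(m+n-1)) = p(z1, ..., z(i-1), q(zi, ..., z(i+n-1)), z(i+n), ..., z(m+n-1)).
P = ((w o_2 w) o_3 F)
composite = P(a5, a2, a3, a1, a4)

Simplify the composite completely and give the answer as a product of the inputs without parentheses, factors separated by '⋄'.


Associativity of w dissolves the nesting; only the a-input order survives.
F(a3, a1, a4) unparenthesizes to a3 ⋄ a1 ⋄ a4
w(a2, F(a3, a1, a4)) unparenthesizes to a2 ⋄ a3 ⋄ a1 ⋄ a4
w(a5, w(a2, F(a3, a1, a4))) unparenthesizes to a5 ⋄ a2 ⋄ a3 ⋄ a1 ⋄ a4

a5 ⋄ a2 ⋄ a3 ⋄ a1 ⋄ a4


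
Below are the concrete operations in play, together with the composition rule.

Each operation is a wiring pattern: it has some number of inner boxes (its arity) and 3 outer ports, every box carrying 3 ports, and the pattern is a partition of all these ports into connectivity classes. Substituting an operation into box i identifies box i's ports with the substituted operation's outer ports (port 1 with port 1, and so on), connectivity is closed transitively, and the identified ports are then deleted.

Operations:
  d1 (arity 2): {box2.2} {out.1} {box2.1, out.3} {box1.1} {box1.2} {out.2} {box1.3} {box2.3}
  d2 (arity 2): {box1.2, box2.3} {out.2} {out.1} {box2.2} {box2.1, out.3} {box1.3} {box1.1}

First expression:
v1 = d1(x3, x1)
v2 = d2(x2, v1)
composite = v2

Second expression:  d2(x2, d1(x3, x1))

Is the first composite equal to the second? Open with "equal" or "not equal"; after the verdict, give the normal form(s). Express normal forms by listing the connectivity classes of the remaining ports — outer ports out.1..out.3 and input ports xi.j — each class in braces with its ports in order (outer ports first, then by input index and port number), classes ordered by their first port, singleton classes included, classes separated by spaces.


equal — both sides give {out.1} {out.2} {out.3} {x1.1, x2.2} {x1.2} {x1.3} {x2.1} {x2.3} {x3.1} {x3.2} {x3.3}

The first composite normalizes to {out.1} {out.2} {out.3} {x1.1, x2.2} {x1.2} {x1.3} {x2.1} {x2.3} {x3.1} {x3.2} {x3.3}
The second composite normalizes to {out.1} {out.2} {out.3} {x1.1, x2.2} {x1.2} {x1.3} {x2.1} {x2.3} {x3.1} {x3.2} {x3.3}
One common form — equal.


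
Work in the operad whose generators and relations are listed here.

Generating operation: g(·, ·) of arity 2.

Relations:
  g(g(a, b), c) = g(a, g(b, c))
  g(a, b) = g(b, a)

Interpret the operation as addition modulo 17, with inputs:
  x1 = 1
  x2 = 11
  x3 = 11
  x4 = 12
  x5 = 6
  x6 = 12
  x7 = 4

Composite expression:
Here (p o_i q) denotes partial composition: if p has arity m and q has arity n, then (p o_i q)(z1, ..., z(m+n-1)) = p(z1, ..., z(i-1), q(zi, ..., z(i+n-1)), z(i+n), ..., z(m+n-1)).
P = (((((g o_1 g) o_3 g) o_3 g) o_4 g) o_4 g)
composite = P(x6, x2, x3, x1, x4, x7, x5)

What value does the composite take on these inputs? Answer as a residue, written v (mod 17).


6 (mod 17)

g(x6, x2) = 6
g(x1, x4) = 13
g(g(x1, x4), x7) = 0
g(x3, g(g(x1, x4), x7)) = 11
g(g(x3, g(g(x1, x4), x7)), x5) = 0
g(g(x6, x2), g(g(x3, g(g(x1, x4), x7)), x5)) = 6


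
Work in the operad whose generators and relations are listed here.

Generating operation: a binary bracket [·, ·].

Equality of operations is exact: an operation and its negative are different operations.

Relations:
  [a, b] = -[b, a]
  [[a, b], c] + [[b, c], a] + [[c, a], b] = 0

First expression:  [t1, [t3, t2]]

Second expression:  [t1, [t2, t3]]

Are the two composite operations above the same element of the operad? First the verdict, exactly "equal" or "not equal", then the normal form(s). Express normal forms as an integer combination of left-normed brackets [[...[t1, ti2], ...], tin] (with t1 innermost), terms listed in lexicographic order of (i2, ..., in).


Reducing the first expression gives -[[t1, t2], t3] + [[t1, t3], t2]
Reducing the second expression gives [[t1, t2], t3] - [[t1, t3], t2]
The forms do not match — not equal.

not equal: they reduce to -[[t1, t2], t3] + [[t1, t3], t2] and [[t1, t2], t3] - [[t1, t3], t2]


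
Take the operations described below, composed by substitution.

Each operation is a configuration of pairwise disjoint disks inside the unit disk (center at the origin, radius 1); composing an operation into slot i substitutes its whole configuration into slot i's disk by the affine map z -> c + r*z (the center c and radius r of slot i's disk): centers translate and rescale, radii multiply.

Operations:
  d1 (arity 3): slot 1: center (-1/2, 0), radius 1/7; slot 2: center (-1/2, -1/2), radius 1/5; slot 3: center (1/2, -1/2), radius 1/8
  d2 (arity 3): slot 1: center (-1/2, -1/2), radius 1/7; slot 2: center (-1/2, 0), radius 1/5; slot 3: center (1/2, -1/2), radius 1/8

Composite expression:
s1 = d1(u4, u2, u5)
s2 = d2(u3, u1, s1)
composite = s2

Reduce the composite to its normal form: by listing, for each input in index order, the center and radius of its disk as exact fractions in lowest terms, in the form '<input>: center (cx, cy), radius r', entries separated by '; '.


u1: center (-1/2, 0), radius 1/5; u2: center (7/16, -9/16), radius 1/40; u3: center (-1/2, -1/2), radius 1/7; u4: center (7/16, -1/2), radius 1/56; u5: center (9/16, -9/16), radius 1/64


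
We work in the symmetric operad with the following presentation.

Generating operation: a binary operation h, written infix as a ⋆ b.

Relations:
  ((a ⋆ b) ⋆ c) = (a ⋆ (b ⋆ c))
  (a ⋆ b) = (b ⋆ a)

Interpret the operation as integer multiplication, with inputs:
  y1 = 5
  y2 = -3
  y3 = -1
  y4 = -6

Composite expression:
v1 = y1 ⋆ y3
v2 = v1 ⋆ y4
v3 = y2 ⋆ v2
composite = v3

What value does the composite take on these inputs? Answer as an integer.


-90

(y1 ⋆ y3) = -5
((y1 ⋆ y3) ⋆ y4) = 30
(y2 ⋆ ((y1 ⋆ y3) ⋆ y4)) = -90


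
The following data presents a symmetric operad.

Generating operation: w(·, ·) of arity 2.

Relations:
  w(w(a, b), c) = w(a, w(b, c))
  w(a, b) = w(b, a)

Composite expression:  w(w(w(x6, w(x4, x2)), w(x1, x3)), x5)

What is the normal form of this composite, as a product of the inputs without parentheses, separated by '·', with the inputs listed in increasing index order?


x1 · x2 · x3 · x4 · x5 · x6

Key point: w commutes, so take the x-inputs in any fixed order.
w(x4, x2) unparenthesizes to x4 · x2
w(x6, w(x4, x2)) unparenthesizes to x6 · x4 · x2
w(x1, x3) unparenthesizes to x1 · x3
w(w(x6, w(x4, x2)), w(x1, x3)) unparenthesizes to x6 · x4 · x2 · x1 · x3
w(w(w(x6, w(x4, x2)), w(x1, x3)), x5) unparenthesizes to x6 · x4 · x2 · x1 · x3 · x5
the factors in increasing index order: x1 · x2 · x3 · x4 · x5 · x6


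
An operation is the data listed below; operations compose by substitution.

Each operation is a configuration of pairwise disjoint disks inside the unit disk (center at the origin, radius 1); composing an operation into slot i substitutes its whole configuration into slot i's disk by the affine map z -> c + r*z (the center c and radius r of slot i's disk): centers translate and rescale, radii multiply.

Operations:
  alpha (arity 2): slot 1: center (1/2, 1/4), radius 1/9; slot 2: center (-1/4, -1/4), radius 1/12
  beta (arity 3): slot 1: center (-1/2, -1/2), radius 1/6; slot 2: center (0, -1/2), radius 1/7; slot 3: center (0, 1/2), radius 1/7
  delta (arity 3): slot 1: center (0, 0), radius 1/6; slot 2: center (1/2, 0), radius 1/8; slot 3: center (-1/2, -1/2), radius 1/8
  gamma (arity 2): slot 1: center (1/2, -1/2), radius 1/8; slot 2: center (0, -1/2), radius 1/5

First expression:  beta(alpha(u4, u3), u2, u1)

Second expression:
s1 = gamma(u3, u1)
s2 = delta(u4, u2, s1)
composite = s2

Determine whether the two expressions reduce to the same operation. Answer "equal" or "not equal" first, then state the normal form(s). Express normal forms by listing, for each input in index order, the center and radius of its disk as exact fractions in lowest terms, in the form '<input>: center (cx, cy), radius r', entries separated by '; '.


not equal; the first gives u1: center (0, 1/2), radius 1/7; u2: center (0, -1/2), radius 1/7; u3: center (-13/24, -13/24), radius 1/72; u4: center (-5/12, -11/24), radius 1/54 and the second u1: center (-1/2, -9/16), radius 1/40; u2: center (1/2, 0), radius 1/8; u3: center (-7/16, -9/16), radius 1/64; u4: center (0, 0), radius 1/6


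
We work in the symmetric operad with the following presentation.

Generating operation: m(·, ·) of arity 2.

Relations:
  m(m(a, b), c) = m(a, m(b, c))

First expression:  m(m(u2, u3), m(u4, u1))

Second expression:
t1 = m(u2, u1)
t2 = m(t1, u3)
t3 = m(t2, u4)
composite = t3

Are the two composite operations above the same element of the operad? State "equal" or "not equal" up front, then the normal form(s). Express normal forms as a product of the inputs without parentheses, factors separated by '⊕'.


not equal; first: u2 ⊕ u3 ⊕ u4 ⊕ u1; second: u2 ⊕ u1 ⊕ u3 ⊕ u4

Reducing the first expression gives u2 ⊕ u3 ⊕ u4 ⊕ u1
Reducing the second expression gives u2 ⊕ u1 ⊕ u3 ⊕ u4
No match — not equal.


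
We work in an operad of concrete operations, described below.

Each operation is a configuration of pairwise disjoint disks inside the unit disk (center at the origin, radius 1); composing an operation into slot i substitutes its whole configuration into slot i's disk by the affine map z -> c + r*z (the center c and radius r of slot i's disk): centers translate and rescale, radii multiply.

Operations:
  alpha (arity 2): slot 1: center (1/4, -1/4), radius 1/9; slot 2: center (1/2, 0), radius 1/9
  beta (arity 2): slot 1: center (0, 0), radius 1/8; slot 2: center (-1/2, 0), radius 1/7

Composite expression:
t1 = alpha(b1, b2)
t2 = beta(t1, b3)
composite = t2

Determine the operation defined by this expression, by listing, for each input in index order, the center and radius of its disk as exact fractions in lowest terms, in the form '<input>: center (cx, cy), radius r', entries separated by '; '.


b1: center (1/32, -1/32), radius 1/72; b2: center (1/16, 0), radius 1/72; b3: center (-1/2, 0), radius 1/7

Each b-disk chains the slot maps above it in beta; radii multiply.
input b1: applying the 2 nested substitutions gives center (1/32, -1/32), radius 1/72
input b2: applying the 2 nested substitutions gives center (1/16, 0), radius 1/72
input b3: applying the 1 nested substitution gives center (-1/2, 0), radius 1/7


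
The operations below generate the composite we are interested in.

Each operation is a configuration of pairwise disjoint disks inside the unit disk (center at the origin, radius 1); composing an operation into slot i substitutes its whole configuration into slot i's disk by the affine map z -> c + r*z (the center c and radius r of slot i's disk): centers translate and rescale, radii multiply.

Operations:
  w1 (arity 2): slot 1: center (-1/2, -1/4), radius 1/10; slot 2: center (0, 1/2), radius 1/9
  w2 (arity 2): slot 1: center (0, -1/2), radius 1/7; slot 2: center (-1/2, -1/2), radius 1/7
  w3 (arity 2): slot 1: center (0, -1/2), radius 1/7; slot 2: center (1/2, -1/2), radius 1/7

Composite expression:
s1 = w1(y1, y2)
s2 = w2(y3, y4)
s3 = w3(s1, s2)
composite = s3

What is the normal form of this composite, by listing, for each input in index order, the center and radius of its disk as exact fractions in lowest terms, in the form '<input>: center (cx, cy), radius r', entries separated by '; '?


Below w3, radii multiply path by path; the y-disk centers shift.
y1 passes through 2 substitutions, ending at center (-1/14, -15/28), radius 1/70
y2 passes through 2 substitutions, ending at center (0, -3/7), radius 1/63
y3 passes through 2 substitutions, ending at center (1/2, -4/7), radius 1/49
y4 passes through 2 substitutions, ending at center (3/7, -4/7), radius 1/49

y1: center (-1/14, -15/28), radius 1/70; y2: center (0, -3/7), radius 1/63; y3: center (1/2, -4/7), radius 1/49; y4: center (3/7, -4/7), radius 1/49


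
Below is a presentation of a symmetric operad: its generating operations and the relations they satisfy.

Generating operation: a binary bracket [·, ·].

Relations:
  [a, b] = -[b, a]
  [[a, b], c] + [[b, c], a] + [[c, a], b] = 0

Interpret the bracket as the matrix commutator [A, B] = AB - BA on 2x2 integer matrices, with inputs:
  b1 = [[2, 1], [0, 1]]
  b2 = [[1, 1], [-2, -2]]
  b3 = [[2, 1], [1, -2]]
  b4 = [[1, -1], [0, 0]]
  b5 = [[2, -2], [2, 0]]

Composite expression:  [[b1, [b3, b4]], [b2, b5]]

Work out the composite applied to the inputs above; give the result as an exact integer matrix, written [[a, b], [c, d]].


[[62, -44], [24, -62]]

[b3, b4] = [[1, -5], [1, -1]]
[b1, [b3, b4]] = [[1, -7], [-1, -1]]
[b2, b5] = [[-2, -8], [-10, 2]]
[[b1, [b3, b4]], [b2, b5]] = [[62, -44], [24, -62]]


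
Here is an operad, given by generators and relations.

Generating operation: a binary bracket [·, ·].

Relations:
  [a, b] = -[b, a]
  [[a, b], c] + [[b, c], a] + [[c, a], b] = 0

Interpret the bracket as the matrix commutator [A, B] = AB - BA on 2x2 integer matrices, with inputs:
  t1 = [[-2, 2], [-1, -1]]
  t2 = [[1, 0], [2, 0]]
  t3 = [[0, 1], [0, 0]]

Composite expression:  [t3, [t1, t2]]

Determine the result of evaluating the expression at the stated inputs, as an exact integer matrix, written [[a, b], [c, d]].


[t1, t2] = [[4, -2], [1, -4]]
[t3, [t1, t2]] = [[1, -8], [0, -1]]

[[1, -8], [0, -1]]


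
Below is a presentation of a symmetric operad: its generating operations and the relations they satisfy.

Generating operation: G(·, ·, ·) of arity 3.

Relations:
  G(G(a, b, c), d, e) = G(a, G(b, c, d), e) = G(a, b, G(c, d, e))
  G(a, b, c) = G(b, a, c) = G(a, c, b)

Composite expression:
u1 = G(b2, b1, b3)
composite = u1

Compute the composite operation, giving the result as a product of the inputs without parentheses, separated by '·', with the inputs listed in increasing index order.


Any arrangement under G is one operation, so sort the b-inputs.
G(b2, b1, b3) spells out as b2 · b1 · b3
rearranged into index order: b1 · b2 · b3

b1 · b2 · b3


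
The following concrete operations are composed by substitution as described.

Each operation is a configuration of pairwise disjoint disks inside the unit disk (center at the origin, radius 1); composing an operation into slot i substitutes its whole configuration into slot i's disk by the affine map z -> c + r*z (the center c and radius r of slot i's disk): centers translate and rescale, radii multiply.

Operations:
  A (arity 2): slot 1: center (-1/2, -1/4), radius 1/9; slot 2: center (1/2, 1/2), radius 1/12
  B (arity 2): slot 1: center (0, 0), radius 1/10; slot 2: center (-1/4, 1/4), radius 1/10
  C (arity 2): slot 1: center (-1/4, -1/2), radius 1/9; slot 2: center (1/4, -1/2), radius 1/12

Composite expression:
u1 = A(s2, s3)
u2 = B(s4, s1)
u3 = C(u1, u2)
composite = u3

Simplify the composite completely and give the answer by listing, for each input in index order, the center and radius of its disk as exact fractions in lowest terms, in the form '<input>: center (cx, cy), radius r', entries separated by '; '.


Each s-disk chains the slot maps above it in C; radii multiply.
for s2, the 2-step affine chain lands on center (-11/36, -19/36), radius 1/81
for s3, the 2-step affine chain lands on center (-7/36, -4/9), radius 1/108
for s4, the 2-step affine chain lands on center (1/4, -1/2), radius 1/120
for s1, the 2-step affine chain lands on center (11/48, -23/48), radius 1/120

s1: center (11/48, -23/48), radius 1/120; s2: center (-11/36, -19/36), radius 1/81; s3: center (-7/36, -4/9), radius 1/108; s4: center (1/4, -1/2), radius 1/120


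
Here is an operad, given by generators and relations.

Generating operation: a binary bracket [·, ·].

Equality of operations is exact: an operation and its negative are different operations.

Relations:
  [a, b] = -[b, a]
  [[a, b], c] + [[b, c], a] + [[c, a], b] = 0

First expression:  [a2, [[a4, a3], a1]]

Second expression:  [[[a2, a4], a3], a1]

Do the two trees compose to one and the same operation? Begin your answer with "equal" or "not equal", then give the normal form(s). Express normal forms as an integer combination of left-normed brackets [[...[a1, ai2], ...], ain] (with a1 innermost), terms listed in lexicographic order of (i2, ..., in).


In normal form, the first expression is -[[[a1, a3], a4], a2] + [[[a1, a4], a3], a2]
In normal form, the second expression is -[[[a1, a2], a4], a3] + [[[a1, a3], a2], a4] - [[[a1, a3], a4], a2] + [[[a1, a4], a2], a3]
No match — not equal.

not equal; first: -[[[a1, a3], a4], a2] + [[[a1, a4], a3], a2]; second: -[[[a1, a2], a4], a3] + [[[a1, a3], a2], a4] - [[[a1, a3], a4], a2] + [[[a1, a4], a2], a3]


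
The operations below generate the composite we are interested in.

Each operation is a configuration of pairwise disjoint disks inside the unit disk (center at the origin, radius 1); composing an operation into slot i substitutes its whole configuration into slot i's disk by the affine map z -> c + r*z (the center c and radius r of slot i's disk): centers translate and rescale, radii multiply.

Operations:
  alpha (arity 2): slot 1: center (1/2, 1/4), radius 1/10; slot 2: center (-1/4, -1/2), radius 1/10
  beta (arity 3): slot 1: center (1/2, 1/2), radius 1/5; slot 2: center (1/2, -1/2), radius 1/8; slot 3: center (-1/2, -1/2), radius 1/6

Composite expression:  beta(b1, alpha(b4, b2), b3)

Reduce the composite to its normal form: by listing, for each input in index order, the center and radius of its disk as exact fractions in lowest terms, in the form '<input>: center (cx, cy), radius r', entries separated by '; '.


b1: center (1/2, 1/2), radius 1/5; b2: center (15/32, -9/16), radius 1/80; b3: center (-1/2, -1/2), radius 1/6; b4: center (9/16, -15/32), radius 1/80


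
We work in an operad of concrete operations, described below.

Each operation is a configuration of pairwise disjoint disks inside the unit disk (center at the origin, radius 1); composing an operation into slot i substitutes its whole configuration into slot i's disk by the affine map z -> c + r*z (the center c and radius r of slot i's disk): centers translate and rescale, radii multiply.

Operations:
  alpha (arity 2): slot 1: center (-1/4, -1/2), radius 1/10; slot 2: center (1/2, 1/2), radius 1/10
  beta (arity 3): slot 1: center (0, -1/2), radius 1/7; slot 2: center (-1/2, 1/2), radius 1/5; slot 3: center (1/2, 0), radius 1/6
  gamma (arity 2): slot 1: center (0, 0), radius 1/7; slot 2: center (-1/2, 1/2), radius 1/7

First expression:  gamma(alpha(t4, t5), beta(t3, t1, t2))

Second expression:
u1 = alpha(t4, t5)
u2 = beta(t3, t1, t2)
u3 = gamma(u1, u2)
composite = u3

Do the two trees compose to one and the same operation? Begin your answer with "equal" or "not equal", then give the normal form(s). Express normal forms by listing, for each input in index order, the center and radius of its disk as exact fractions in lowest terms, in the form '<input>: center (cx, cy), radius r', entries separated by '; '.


equal; both compose to t1: center (-4/7, 4/7), radius 1/35; t2: center (-3/7, 1/2), radius 1/42; t3: center (-1/2, 3/7), radius 1/49; t4: center (-1/28, -1/14), radius 1/70; t5: center (1/14, 1/14), radius 1/70

The first composite normalizes to t1: center (-4/7, 4/7), radius 1/35; t2: center (-3/7, 1/2), radius 1/42; t3: center (-1/2, 3/7), radius 1/49; t4: center (-1/28, -1/14), radius 1/70; t5: center (1/14, 1/14), radius 1/70
The second composite normalizes to t1: center (-4/7, 4/7), radius 1/35; t2: center (-3/7, 1/2), radius 1/42; t3: center (-1/2, 3/7), radius 1/49; t4: center (-1/28, -1/14), radius 1/70; t5: center (1/14, 1/14), radius 1/70
The normal forms match — equal.


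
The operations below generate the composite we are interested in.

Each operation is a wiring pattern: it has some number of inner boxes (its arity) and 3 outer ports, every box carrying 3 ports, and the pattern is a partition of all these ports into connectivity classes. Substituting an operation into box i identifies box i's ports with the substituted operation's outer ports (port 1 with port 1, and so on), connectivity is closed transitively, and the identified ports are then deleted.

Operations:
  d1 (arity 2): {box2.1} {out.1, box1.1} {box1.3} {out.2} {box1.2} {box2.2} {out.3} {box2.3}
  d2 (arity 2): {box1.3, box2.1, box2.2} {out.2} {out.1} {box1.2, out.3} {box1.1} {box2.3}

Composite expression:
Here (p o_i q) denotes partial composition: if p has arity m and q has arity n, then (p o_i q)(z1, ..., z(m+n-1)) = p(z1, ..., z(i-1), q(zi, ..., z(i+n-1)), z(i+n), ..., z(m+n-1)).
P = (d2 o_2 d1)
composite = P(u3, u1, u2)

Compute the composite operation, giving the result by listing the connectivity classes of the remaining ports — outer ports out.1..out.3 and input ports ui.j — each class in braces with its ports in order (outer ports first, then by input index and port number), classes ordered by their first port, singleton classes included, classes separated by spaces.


{out.1} {out.2} {out.3, u3.2} {u1.1, u3.3} {u1.2} {u1.3} {u2.1} {u2.2} {u2.3} {u3.1}

Reachability decides: close wires over d2-identified ports.
through d1, on inputs (u1, u2): {out.1, u1.1} {out.2} {out.3} {u1.2} {u1.3} {u2.1} {u2.2} {u2.3} (out.j = stage outer ports)
through d2, on inputs (u3, u1, u2): {out.1} {out.2} {out.3, u3.2} {u1.1, u3.3} {u1.2} {u1.3} {u2.1} {u2.2} {u2.3} {u3.1} (out.j = stage outer ports)


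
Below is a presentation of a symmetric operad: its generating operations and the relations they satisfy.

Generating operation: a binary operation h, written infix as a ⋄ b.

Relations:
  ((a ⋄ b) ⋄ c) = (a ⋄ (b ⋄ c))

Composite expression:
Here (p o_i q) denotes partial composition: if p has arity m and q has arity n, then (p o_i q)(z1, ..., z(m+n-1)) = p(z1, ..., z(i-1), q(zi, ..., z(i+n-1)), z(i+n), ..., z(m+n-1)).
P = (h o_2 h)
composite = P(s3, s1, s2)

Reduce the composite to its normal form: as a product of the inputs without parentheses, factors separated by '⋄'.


The h-tree's shape is irrelevant; the s-reading-order decides.
(s1 ⋄ s2) reduces to s1 ⋄ s2
(s3 ⋄ (s1 ⋄ s2)) reduces to s3 ⋄ s1 ⋄ s2

s3 ⋄ s1 ⋄ s2


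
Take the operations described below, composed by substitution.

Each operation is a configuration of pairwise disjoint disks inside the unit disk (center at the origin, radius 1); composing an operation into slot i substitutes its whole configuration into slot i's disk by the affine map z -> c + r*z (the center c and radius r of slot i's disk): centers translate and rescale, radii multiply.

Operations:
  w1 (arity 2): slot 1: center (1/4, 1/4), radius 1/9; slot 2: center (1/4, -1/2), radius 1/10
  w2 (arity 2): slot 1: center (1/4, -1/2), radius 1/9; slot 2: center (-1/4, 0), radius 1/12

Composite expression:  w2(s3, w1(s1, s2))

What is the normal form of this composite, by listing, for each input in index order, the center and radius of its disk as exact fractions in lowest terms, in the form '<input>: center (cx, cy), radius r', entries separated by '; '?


s1: center (-11/48, 1/48), radius 1/108; s2: center (-11/48, -1/24), radius 1/120; s3: center (1/4, -1/2), radius 1/9

Follow each s-input down from w2: c' goes to c + r*c', radius to r*r'.
s3: after 1 affine step, its disk has center (1/4, -1/2), radius 1/9
s1: after 2 affine steps, its disk has center (-11/48, 1/48), radius 1/108
s2: after 2 affine steps, its disk has center (-11/48, -1/24), radius 1/120
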